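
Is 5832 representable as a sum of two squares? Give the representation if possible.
54² + 54² (a=54, b=54)

Factorization: 5832 = 2^3 × 3^6
By Fermat: n is sum of two squares iff every prime p ≡ 3 (mod 4) appears to even power.
All primes ≡ 3 (mod 4) appear to even power.
Search a = 0, 1, 2, … for 5832 - a² a perfect square: first hit at a = 54: 5832 - 2916 = 2916 = 54².
5832 = 54² + 54² = 2916 + 2916 ✓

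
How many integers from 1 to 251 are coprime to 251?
250

251 = 251
φ(n) = n × ∏(1 - 1/p) for each prime p dividing n
φ(251) = 251 × (1 - 1/251) = 250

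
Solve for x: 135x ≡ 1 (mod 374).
169

gcd(135, 374) = 1, so the inverse exists.
Extended Euclidean algorithm on (374, 135):
374 = 2 × 135 + 104  ⟹  104 = (1)·374 + (-2)·135
135 = 1 × 104 + 31  ⟹  31 = (-1)·374 + (3)·135
104 = 3 × 31 + 11  ⟹  11 = (4)·374 + (-11)·135
31 = 2 × 11 + 9  ⟹  9 = (-9)·374 + (25)·135
11 = 1 × 9 + 2  ⟹  2 = (13)·374 + (-36)·135
9 = 4 × 2 + 1  ⟹  1 = (-61)·374 + (169)·135
So (169)·135 ≡ 1 (mod 374), i.e. 135^(-1) ≡ 169 (mod 374).
Check: 135 × 169 = 22815 ≡ 1 (mod 374)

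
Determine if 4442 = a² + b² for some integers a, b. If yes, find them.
31² + 59² (a=31, b=59)

Factorization: 4442 = 2 × 2221
By Fermat: n is sum of two squares iff every prime p ≡ 3 (mod 4) appears to even power.
All primes ≡ 3 (mod 4) appear to even power.
Search a = 0, 1, 2, … for 4442 - a² a perfect square: first hit at a = 31: 4442 - 961 = 3481 = 59².
4442 = 31² + 59² = 961 + 3481 ✓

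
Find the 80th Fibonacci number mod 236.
129

Matrix identity: Q^n = [[F_(n+1), F_n], [F_n, F_(n-1)]] with Q = [[1,1],[1,0]].
n = 80 = 1010000₂. Square-and-multiply, entries mod 236:
Q^1 = [[1,1],[1,0]]
Q^2 = (Q^1)² = [[2,1],[1,1]]
Q^5 = (Q^2)²·Q = [[8,5],[5,3]]
Q^10 = (Q^5)² = [[89,55],[55,34]]
Q^20 = (Q^10)² = [[90,157],[157,169]]
Q^40 = (Q^20)² = [[181,71],[71,110]]
Q^80 = (Q^40)² = [[42,129],[129,149]]
F_80 mod 236 = Q^80[0][1] = 129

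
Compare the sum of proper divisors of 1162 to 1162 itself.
deficient

Proper divisors of 1162: sum = 1 + 2 + 7 + 14 + 83 + 166 + 581 = 854
Since 854 < 1162, 1162 is deficient.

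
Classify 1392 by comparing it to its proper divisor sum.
abundant

Proper divisors of 1392: sum = 1 + 2 + 3 + 4 + 6 + 8 + 12 + 16 + ... + 232 + 348 + 464 + 696 (19 divisors) = 2328
Since 2328 > 1392, 1392 is abundant.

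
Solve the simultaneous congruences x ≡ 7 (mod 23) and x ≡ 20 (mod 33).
53

Using Chinese Remainder Theorem:
M = 23 × 33 = 759
M1 = 33, M2 = 23
y1 = 33^(-1) mod 23 = 7
y2 = 23^(-1) mod 33 = 23
x = (7×33×7 + 20×23×23) mod 759 = 53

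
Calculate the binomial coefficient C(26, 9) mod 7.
2

Using Lucas' theorem:
Write n=26 and k=9 in base 7:
n in base 7: [3, 5]
k in base 7: [1, 2]
C(26,9) mod 7 = ∏ C(n_i, k_i) mod 7
Digit binomials (mod 7): C(3,1) = 3; C(5,2) = 10 ≡ 3
Product: 3 × 3 = 9 ≡ 2 (mod 7)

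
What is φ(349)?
348

349 = 349
φ(n) = n × ∏(1 - 1/p) for each prime p dividing n
φ(349) = 349 × (1 - 1/349) = 348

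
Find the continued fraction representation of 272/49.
[5; 1, 1, 4, 2, 2]

Euclidean algorithm steps:
272 = 5 × 49 + 27
49 = 1 × 27 + 22
27 = 1 × 22 + 5
22 = 4 × 5 + 2
5 = 2 × 2 + 1
2 = 2 × 1 + 0
Continued fraction: [5; 1, 1, 4, 2, 2]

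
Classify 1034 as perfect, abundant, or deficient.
deficient

Proper divisors of 1034: sum = 1 + 2 + 11 + 22 + 47 + 94 + 517 = 694
Since 694 < 1034, 1034 is deficient.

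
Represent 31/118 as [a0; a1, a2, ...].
[0; 3, 1, 4, 6]

Euclidean algorithm steps:
31 = 0 × 118 + 31
118 = 3 × 31 + 25
31 = 1 × 25 + 6
25 = 4 × 6 + 1
6 = 6 × 1 + 0
Continued fraction: [0; 3, 1, 4, 6]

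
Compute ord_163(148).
162

163 is prime, so ord(148) divides φ(163) = 162.
Divisors of 162: 1, 2, 3, 6, 9, 18, 27, 54, 81, 162.
Repeated squaring: 148^1 ≡ 148, 148^2 ≡ 62, 148^4 ≡ 95, 148^8 ≡ 60, 148^16 ≡ 14, 148^32 ≡ 33, 148^64 ≡ 111, 148^128 ≡ 96 (mod 163).
Test 148^d mod 163 for each divisor d in increasing order:
148^1 ≡ 148
148^2 ≡ 62
148^3 = 148^2·148^1 ≡ 48
148^6 = 148^4·148^2 ≡ 22
148^9 = 148^8·148^1 ≡ 78
148^18 = 148^16·148^2 ≡ 53
148^27 = 148^16·148^8·148^2·148^1 ≡ 59
148^54 = 148^32·148^16·148^4·148^2 ≡ 58
148^81 = 148^64·148^16·148^1 ≡ 162
148^162 = 148^128·148^32·148^2 ≡ 1  ← first divisor giving 1
The order is 162.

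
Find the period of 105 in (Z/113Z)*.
28

113 is prime, so ord(105) divides φ(113) = 112.
Divisors of 112: 1, 2, 4, 7, 8, 14, 16, 28, 56, 112.
Repeated squaring: 105^1 ≡ 105, 105^2 ≡ 64, 105^4 ≡ 28, 105^8 ≡ 106, 105^16 ≡ 49, 105^32 ≡ 28, 105^64 ≡ 106 (mod 113).
Test 105^d mod 113 for each divisor d in increasing order:
105^1 ≡ 105
105^2 ≡ 64
105^4 ≡ 28
105^7 = 105^4·105^2·105^1 ≡ 15
105^8 ≡ 106
105^14 = 105^8·105^4·105^2 ≡ 112
105^16 ≡ 49
105^28 = 105^16·105^8·105^4 ≡ 1  ← first divisor giving 1
The order is 28.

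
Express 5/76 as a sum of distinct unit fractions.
1/16 + 1/304

Greedy algorithm:
5/76: ceiling(76/5) = 16, use 1/16
1/304: ceiling(304/1) = 304, use 1/304
Result: 5/76 = 1/16 + 1/304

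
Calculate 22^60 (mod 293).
26

Repeated squaring. Binary of 60 = 111100.
22^1 ≡ 22 (mod 293); 22^2 ≡ 191 (mod 293); 22^4 ≡ 149 (mod 293); 22^8 ≡ 226 (mod 293); 22^16 ≡ 94 (mod 293); 22^32 ≡ 46 (mod 293)
22^60 = 22^4 × 22^8 × 22^16 × 22^32 ≡ 26 (mod 293)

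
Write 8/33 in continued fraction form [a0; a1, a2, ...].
[0; 4, 8]

Euclidean algorithm steps:
8 = 0 × 33 + 8
33 = 4 × 8 + 1
8 = 8 × 1 + 0
Continued fraction: [0; 4, 8]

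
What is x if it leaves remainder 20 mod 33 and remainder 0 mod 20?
20

Using Chinese Remainder Theorem:
M = 33 × 20 = 660
M1 = 20, M2 = 33
y1 = 20^(-1) mod 33 = 5
y2 = 33^(-1) mod 20 = 17
x = (20×20×5 + 0×33×17) mod 660 = 20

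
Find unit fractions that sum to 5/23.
1/5 + 1/58 + 1/6670

Greedy algorithm:
5/23: ceiling(23/5) = 5, use 1/5
2/115: ceiling(115/2) = 58, use 1/58
1/6670: ceiling(6670/1) = 6670, use 1/6670
Result: 5/23 = 1/5 + 1/58 + 1/6670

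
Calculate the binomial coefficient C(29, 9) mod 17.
16

Using Lucas' theorem:
Write n=29 and k=9 in base 17:
n in base 17: [1, 12]
k in base 17: [0, 9]
C(29,9) mod 17 = ∏ C(n_i, k_i) mod 17
Digit binomials (mod 17): C(1,0) = 1; C(12,9) = 220 ≡ 16
Product: 1 × 16 = 16 ≡ 16 (mod 17)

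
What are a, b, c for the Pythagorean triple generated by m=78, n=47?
(3875, 7332, 8293)

Euclid's formula: a = m² - n², b = 2mn, c = m² + n²
m = 78, n = 47
a = 78² - 47² = 6084 - 2209 = 3875
b = 2 × 78 × 47 = 7332
c = 78² + 47² = 6084 + 2209 = 8293
Verification: 3875² + 7332² = 15015625 + 53758224 = 68773849 = 8293² ✓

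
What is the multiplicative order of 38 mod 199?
198

199 is prime, so ord(38) divides φ(199) = 198.
Divisors of 198: 1, 2, 3, 6, 9, 11, 18, 22, 33, 66, 99, 198.
Repeated squaring: 38^1 ≡ 38, 38^2 ≡ 51, 38^4 ≡ 14, 38^8 ≡ 196, 38^16 ≡ 9, 38^32 ≡ 81, 38^64 ≡ 193, 38^128 ≡ 36 (mod 199).
Test 38^d mod 199 for each divisor d in increasing order:
38^1 ≡ 38
38^2 ≡ 51
38^3 = 38^2·38^1 ≡ 147
38^6 = 38^4·38^2 ≡ 117
38^9 = 38^8·38^1 ≡ 85
38^11 = 38^8·38^2·38^1 ≡ 156
38^18 = 38^16·38^2 ≡ 61
38^22 = 38^16·38^4·38^2 ≡ 58
38^33 = 38^32·38^1 ≡ 93
38^66 = 38^64·38^2 ≡ 92
38^99 = 38^64·38^32·38^2·38^1 ≡ 198
38^198 = 38^128·38^64·38^4·38^2 ≡ 1  ← first divisor giving 1
The order is 198.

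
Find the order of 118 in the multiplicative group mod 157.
26

157 is prime, so ord(118) divides φ(157) = 156.
Divisors of 156: 1, 2, 3, 4, 6, 12, 13, 26, 39, 52, 78, 156.
Repeated squaring: 118^1 ≡ 118, 118^2 ≡ 108, 118^4 ≡ 46, 118^8 ≡ 75, 118^16 ≡ 130, 118^32 ≡ 101, 118^64 ≡ 153, 118^128 ≡ 16 (mod 157).
Test 118^d mod 157 for each divisor d in increasing order:
118^1 ≡ 118
118^2 ≡ 108
118^3 = 118^2·118^1 ≡ 27
118^4 ≡ 46
118^6 = 118^4·118^2 ≡ 101
118^12 = 118^8·118^4 ≡ 153
118^13 = 118^8·118^4·118^1 ≡ 156
118^26 = 118^16·118^8·118^2 ≡ 1  ← first divisor giving 1
The order is 26.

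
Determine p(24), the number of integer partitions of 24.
1575

p(n) counts ways to write n as a sum of positive integers (order ignored).
Euler's pentagonal recurrence: p(k) = p(k-1) + p(k-2) - p(k-5) - p(k-7) + p(k-12) + p(k-15) - ... (offsets j(3j∓1)/2, signs ++--, p(0)=1, p(<0)=0).
DP table for k = 0..23: p(0)=1, p(1)=1, p(2)=2, p(3)=3, p(4)=5, p(5)=7, p(6)=11, p(7)=15, p(8)=22, p(9)=30, p(10)=42, p(11)=56, p(12)=77, p(13)=101, p(14)=135, p(15)=176, p(16)=231, p(17)=297, p(18)=385, p(19)=490, p(20)=627, p(21)=792, p(22)=1002, p(23)=1255.
Final step: p(24) = p(23) + p(22) - p(19) - p(17) + p(12) + p(9) - p(2)
= 1255 + 1002 - 490 - 297 + 77 + 30 - 2
= 1575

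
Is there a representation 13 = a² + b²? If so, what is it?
2² + 3² (a=2, b=3)

Factorization: 13 = 13
By Fermat: n is sum of two squares iff every prime p ≡ 3 (mod 4) appears to even power.
All primes ≡ 3 (mod 4) appear to even power.
Search a = 0, 1, 2, … for 13 - a² a perfect square: first hit at a = 2: 13 - 4 = 9 = 3².
13 = 2² + 3² = 4 + 9 ✓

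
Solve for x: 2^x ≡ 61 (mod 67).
7

Baby-step giant-step with step n = ⌈√67⌉ = 9.
Baby steps 2^j mod 67 (j:value) for j=0..8: 0:1, 1:2, 2:4, 3:8, 4:16, 5:32, 6:64, 7:61, 8:55.
h = 61 is already in the table at j=7, so x = 7.
Check: 2^7 ≡ 61 (mod 67).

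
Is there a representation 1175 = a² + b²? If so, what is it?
Not possible

Factorization: 1175 = 5^2 × 47
By Fermat: n is sum of two squares iff every prime p ≡ 3 (mod 4) appears to even power.
Prime(s) ≡ 3 (mod 4) with odd exponent: [(47, 1)]
Therefore 1175 cannot be expressed as a² + b².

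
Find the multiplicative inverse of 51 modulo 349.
219

gcd(51, 349) = 1, so the inverse exists.
Extended Euclidean algorithm on (349, 51):
349 = 6 × 51 + 43  ⟹  43 = (1)·349 + (-6)·51
51 = 1 × 43 + 8  ⟹  8 = (-1)·349 + (7)·51
43 = 5 × 8 + 3  ⟹  3 = (6)·349 + (-41)·51
8 = 2 × 3 + 2  ⟹  2 = (-13)·349 + (89)·51
3 = 1 × 2 + 1  ⟹  1 = (19)·349 + (-130)·51
So (-130)·51 ≡ 1 (mod 349), i.e. 51^(-1) ≡ -130 ≡ 219 (mod 349).
Check: 51 × 219 = 11169 ≡ 1 (mod 349)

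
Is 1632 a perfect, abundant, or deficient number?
abundant

Proper divisors of 1632: sum = 1 + 2 + 3 + 4 + 6 + 8 + 12 + 16 + ... + 272 + 408 + 544 + 816 (23 divisors) = 2904
Since 2904 > 1632, 1632 is abundant.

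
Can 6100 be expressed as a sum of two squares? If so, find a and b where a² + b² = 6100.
4² + 78² (a=4, b=78)

Factorization: 6100 = 2^2 × 5^2 × 61
By Fermat: n is sum of two squares iff every prime p ≡ 3 (mod 4) appears to even power.
All primes ≡ 3 (mod 4) appear to even power.
Search a = 0, 1, 2, … for 6100 - a² a perfect square: first hit at a = 4: 6100 - 16 = 6084 = 78².
6100 = 4² + 78² = 16 + 6084 ✓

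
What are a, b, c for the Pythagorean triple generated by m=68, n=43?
(2775, 5848, 6473)

Euclid's formula: a = m² - n², b = 2mn, c = m² + n²
m = 68, n = 43
a = 68² - 43² = 4624 - 1849 = 2775
b = 2 × 68 × 43 = 5848
c = 68² + 43² = 4624 + 1849 = 6473
Verification: 2775² + 5848² = 7700625 + 34199104 = 41899729 = 6473² ✓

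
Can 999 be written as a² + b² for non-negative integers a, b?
Not possible

Factorization: 999 = 3^3 × 37
By Fermat: n is sum of two squares iff every prime p ≡ 3 (mod 4) appears to even power.
Prime(s) ≡ 3 (mod 4) with odd exponent: [(3, 3)]
Therefore 999 cannot be expressed as a² + b².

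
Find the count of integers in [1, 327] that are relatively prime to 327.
216

327 = 3 × 109
φ(n) = n × ∏(1 - 1/p) for each prime p dividing n
φ(327) = 327 × (1 - 1/3) × (1 - 1/109) = 216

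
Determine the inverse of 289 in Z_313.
13

gcd(289, 313) = 1, so the inverse exists.
Extended Euclidean algorithm on (313, 289):
313 = 1 × 289 + 24  ⟹  24 = (1)·313 + (-1)·289
289 = 12 × 24 + 1  ⟹  1 = (-12)·313 + (13)·289
So (13)·289 ≡ 1 (mod 313), i.e. 289^(-1) ≡ 13 (mod 313).
Check: 289 × 13 = 3757 ≡ 1 (mod 313)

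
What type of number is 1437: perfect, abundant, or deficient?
deficient

Proper divisors of 1437: sum = 1 + 3 + 479 = 483
Since 483 < 1437, 1437 is deficient.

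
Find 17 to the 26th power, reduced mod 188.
25

Repeated squaring. Binary of 26 = 11010.
17^1 ≡ 17 (mod 188); 17^2 ≡ 101 (mod 188); 17^4 ≡ 49 (mod 188); 17^8 ≡ 145 (mod 188); 17^16 ≡ 157 (mod 188)
17^26 = 17^2 × 17^8 × 17^16 ≡ 25 (mod 188)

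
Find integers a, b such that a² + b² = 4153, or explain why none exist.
43² + 48² (a=43, b=48)

Factorization: 4153 = 4153
By Fermat: n is sum of two squares iff every prime p ≡ 3 (mod 4) appears to even power.
All primes ≡ 3 (mod 4) appear to even power.
Search a = 0, 1, 2, … for 4153 - a² a perfect square: first hit at a = 43: 4153 - 1849 = 2304 = 48².
4153 = 43² + 48² = 1849 + 2304 ✓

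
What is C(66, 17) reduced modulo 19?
0

Using Lucas' theorem:
Write n=66 and k=17 in base 19:
n in base 19: [3, 9]
k in base 19: [0, 17]
C(66,17) mod 19 = ∏ C(n_i, k_i) mod 19
Digit binomials (mod 19): C(3,0) = 1; C(9,17) = 0 (k_i > n_i)
Product: 1 × 0 = 0 ≡ 0 (mod 19)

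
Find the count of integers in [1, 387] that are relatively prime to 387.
252

387 = 3^2 × 43
φ(n) = n × ∏(1 - 1/p) for each prime p dividing n
φ(387) = 387 × (1 - 1/3) × (1 - 1/43) = 252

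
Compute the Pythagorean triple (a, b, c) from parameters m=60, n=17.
(3311, 2040, 3889)

Euclid's formula: a = m² - n², b = 2mn, c = m² + n²
m = 60, n = 17
a = 60² - 17² = 3600 - 289 = 3311
b = 2 × 60 × 17 = 2040
c = 60² + 17² = 3600 + 289 = 3889
Verification: 3311² + 2040² = 10962721 + 4161600 = 15124321 = 3889² ✓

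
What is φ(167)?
166

167 = 167
φ(n) = n × ∏(1 - 1/p) for each prime p dividing n
φ(167) = 167 × (1 - 1/167) = 166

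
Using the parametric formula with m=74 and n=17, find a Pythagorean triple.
(5187, 2516, 5765)

Euclid's formula: a = m² - n², b = 2mn, c = m² + n²
m = 74, n = 17
a = 74² - 17² = 5476 - 289 = 5187
b = 2 × 74 × 17 = 2516
c = 74² + 17² = 5476 + 289 = 5765
Verification: 5187² + 2516² = 26904969 + 6330256 = 33235225 = 5765² ✓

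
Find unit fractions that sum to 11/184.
1/17 + 1/1043 + 1/3262504

Greedy algorithm:
11/184: ceiling(184/11) = 17, use 1/17
3/3128: ceiling(3128/3) = 1043, use 1/1043
1/3262504: ceiling(3262504/1) = 3262504, use 1/3262504
Result: 11/184 = 1/17 + 1/1043 + 1/3262504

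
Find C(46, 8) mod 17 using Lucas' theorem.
2

Using Lucas' theorem:
Write n=46 and k=8 in base 17:
n in base 17: [2, 12]
k in base 17: [0, 8]
C(46,8) mod 17 = ∏ C(n_i, k_i) mod 17
Digit binomials (mod 17): C(2,0) = 1; C(12,8) = 495 ≡ 2
Product: 1 × 2 = 2 ≡ 2 (mod 17)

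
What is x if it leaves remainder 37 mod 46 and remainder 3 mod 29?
1279

Using Chinese Remainder Theorem:
M = 46 × 29 = 1334
M1 = 29, M2 = 46
y1 = 29^(-1) mod 46 = 27
y2 = 46^(-1) mod 29 = 12
x = (37×29×27 + 3×46×12) mod 1334 = 1279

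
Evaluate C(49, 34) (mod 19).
0

Using Lucas' theorem:
Write n=49 and k=34 in base 19:
n in base 19: [2, 11]
k in base 19: [1, 15]
C(49,34) mod 19 = ∏ C(n_i, k_i) mod 19
Digit binomials (mod 19): C(2,1) = 2; C(11,15) = 0 (k_i > n_i)
Product: 2 × 0 = 0 ≡ 0 (mod 19)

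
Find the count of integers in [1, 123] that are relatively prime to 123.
80

123 = 3 × 41
φ(n) = n × ∏(1 - 1/p) for each prime p dividing n
φ(123) = 123 × (1 - 1/3) × (1 - 1/41) = 80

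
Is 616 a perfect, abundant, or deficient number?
abundant

Proper divisors of 616: sum = 1 + 2 + 4 + 7 + 8 + 11 + 14 + 22 + 28 + 44 + 56 + 77 + 88 + 154 + 308 = 824
Since 824 > 616, 616 is abundant.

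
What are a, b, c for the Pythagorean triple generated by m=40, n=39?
(79, 3120, 3121)

Euclid's formula: a = m² - n², b = 2mn, c = m² + n²
m = 40, n = 39
a = 40² - 39² = 1600 - 1521 = 79
b = 2 × 40 × 39 = 3120
c = 40² + 39² = 1600 + 1521 = 3121
Verification: 79² + 3120² = 6241 + 9734400 = 9740641 = 3121² ✓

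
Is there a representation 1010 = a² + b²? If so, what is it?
7² + 31² (a=7, b=31)

Factorization: 1010 = 2 × 5 × 101
By Fermat: n is sum of two squares iff every prime p ≡ 3 (mod 4) appears to even power.
All primes ≡ 3 (mod 4) appear to even power.
Search a = 0, 1, 2, … for 1010 - a² a perfect square: first hit at a = 7: 1010 - 49 = 961 = 31².
1010 = 7² + 31² = 49 + 961 ✓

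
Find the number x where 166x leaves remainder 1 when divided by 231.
199

gcd(166, 231) = 1, so the inverse exists.
Extended Euclidean algorithm on (231, 166):
231 = 1 × 166 + 65  ⟹  65 = (1)·231 + (-1)·166
166 = 2 × 65 + 36  ⟹  36 = (-2)·231 + (3)·166
65 = 1 × 36 + 29  ⟹  29 = (3)·231 + (-4)·166
36 = 1 × 29 + 7  ⟹  7 = (-5)·231 + (7)·166
29 = 4 × 7 + 1  ⟹  1 = (23)·231 + (-32)·166
So (-32)·166 ≡ 1 (mod 231), i.e. 166^(-1) ≡ -32 ≡ 199 (mod 231).
Check: 166 × 199 = 33034 ≡ 1 (mod 231)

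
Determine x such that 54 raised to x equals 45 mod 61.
46

Baby-step giant-step with step n = ⌈√61⌉ = 8.
Baby steps 54^j mod 61 (j:value) for j=0..7: 0:1, 1:54, 2:49, 3:23, 4:22, 5:29, 6:41, 7:18.
Giant-step multiplier: 54^(-8) ≡ 54^(60-8) = 54^52 ≡ 15 (mod 61).
Giant steps γ_i = 45·15^i mod 61: γ_0=45, γ_1=4, γ_2=60, γ_3=46, γ_4=19, γ_5=41 (in table at j=6).
x = i·n + j = 5·8 + 6 = 46.
Check: 54^46 ≡ 45 (mod 61).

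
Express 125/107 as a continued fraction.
[1; 5, 1, 17]

Euclidean algorithm steps:
125 = 1 × 107 + 18
107 = 5 × 18 + 17
18 = 1 × 17 + 1
17 = 17 × 1 + 0
Continued fraction: [1; 5, 1, 17]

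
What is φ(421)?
420

421 = 421
φ(n) = n × ∏(1 - 1/p) for each prime p dividing n
φ(421) = 421 × (1 - 1/421) = 420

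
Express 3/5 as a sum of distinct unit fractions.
1/2 + 1/10

Greedy algorithm:
3/5: ceiling(5/3) = 2, use 1/2
1/10: ceiling(10/1) = 10, use 1/10
Result: 3/5 = 1/2 + 1/10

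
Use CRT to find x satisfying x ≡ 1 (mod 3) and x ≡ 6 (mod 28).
34

Using Chinese Remainder Theorem:
M = 3 × 28 = 84
M1 = 28, M2 = 3
y1 = 28^(-1) mod 3 = 1
y2 = 3^(-1) mod 28 = 19
x = (1×28×1 + 6×3×19) mod 84 = 34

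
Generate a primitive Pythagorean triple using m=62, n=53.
(1035, 6572, 6653)

Euclid's formula: a = m² - n², b = 2mn, c = m² + n²
m = 62, n = 53
a = 62² - 53² = 3844 - 2809 = 1035
b = 2 × 62 × 53 = 6572
c = 62² + 53² = 3844 + 2809 = 6653
Verification: 1035² + 6572² = 1071225 + 43191184 = 44262409 = 6653² ✓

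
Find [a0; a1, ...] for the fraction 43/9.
[4; 1, 3, 2]

Euclidean algorithm steps:
43 = 4 × 9 + 7
9 = 1 × 7 + 2
7 = 3 × 2 + 1
2 = 2 × 1 + 0
Continued fraction: [4; 1, 3, 2]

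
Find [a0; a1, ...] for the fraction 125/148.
[0; 1, 5, 2, 3, 3]

Euclidean algorithm steps:
125 = 0 × 148 + 125
148 = 1 × 125 + 23
125 = 5 × 23 + 10
23 = 2 × 10 + 3
10 = 3 × 3 + 1
3 = 3 × 1 + 0
Continued fraction: [0; 1, 5, 2, 3, 3]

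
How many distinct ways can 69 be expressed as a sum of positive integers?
3554345

p(n) counts ways to write n as a sum of positive integers (order ignored).
Euler's pentagonal recurrence: p(k) = p(k-1) + p(k-2) - p(k-5) - p(k-7) + p(k-12) + p(k-15) - ... (offsets j(3j∓1)/2, signs ++--, p(0)=1, p(<0)=0).
DP table for k = 0..68: p(0)=1, p(1)=1, p(2)=2, p(3)=3, p(4)=5, p(5)=7, p(6)=11, p(7)=15, p(8)=22, p(9)=30, p(10)=42, p(11)=56, p(12)=77, p(13)=101, p(14)=135, p(15)=176, p(16)=231, p(17)=297, p(18)=385, p(19)=490, p(20)=627, p(21)=792, p(22)=1002, p(23)=1255, p(24)=1575, p(25)=1958, p(26)=2436, p(27)=3010, p(28)=3718, p(29)=4565, p(30)=5604, p(31)=6842, p(32)=8349, p(33)=10143, p(34)=12310, p(35)=14883, p(36)=17977, p(37)=21637, p(38)=26015, p(39)=31185, p(40)=37338, p(41)=44583, p(42)=53174, p(43)=63261, p(44)=75175, p(45)=89134, p(46)=105558, p(47)=124754, p(48)=147273, p(49)=173525, p(50)=204226, p(51)=239943, p(52)=281589, p(53)=329931, p(54)=386155, p(55)=451276, p(56)=526823, p(57)=614154, p(58)=715220, p(59)=831820, p(60)=966467, p(61)=1121505, p(62)=1300156, p(63)=1505499, p(64)=1741630, p(65)=2012558, p(66)=2323520, p(67)=2679689, p(68)=3087735.
Final step: p(69) = p(68) + p(67) - p(64) - p(62) + p(57) + p(54) - p(47) - p(43) + p(34) + p(29) - p(18) - p(12)
= 3087735 + 2679689 - 1741630 - 1300156 + 614154 + 386155 - 124754 - 63261 + 12310 + 4565 - 385 - 77
= 3554345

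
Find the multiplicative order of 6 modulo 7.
2

7 is prime, so ord(6) divides φ(7) = 6.
Divisors of 6: 1, 2, 3, 6.
Repeated squaring: 6^1 ≡ 6, 6^2 ≡ 1, 6^4 ≡ 1 (mod 7).
Test 6^d mod 7 for each divisor d in increasing order:
6^1 ≡ 6
6^2 ≡ 1  ← first divisor giving 1
The order is 2.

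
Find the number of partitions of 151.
45060624582

p(n) counts ways to write n as a sum of positive integers (order ignored).
Euler's pentagonal recurrence: p(k) = p(k-1) + p(k-2) - p(k-5) - p(k-7) + p(k-12) + p(k-15) - ... (offsets j(3j∓1)/2, signs ++--, p(0)=1, p(<0)=0).
DP table for k = 0..150: p(0)=1, p(1)=1, p(2)=2, p(3)=3, p(4)=5, p(5)=7, p(6)=11, p(7)=15, p(8)=22, p(9)=30, p(10)=42, p(11)=56, p(12)=77, p(13)=101, p(14)=135, p(15)=176, p(16)=231, p(17)=297, p(18)=385, p(19)=490, p(20)=627, p(21)=792, p(22)=1002, p(23)=1255, p(24)=1575, p(25)=1958, p(26)=2436, p(27)=3010, p(28)=3718, p(29)=4565, p(30)=5604, p(31)=6842, p(32)=8349, p(33)=10143, p(34)=12310, p(35)=14883, p(36)=17977, p(37)=21637, p(38)=26015, p(39)=31185, p(40)=37338, p(41)=44583, p(42)=53174, p(43)=63261, p(44)=75175, p(45)=89134, p(46)=105558, p(47)=124754, p(48)=147273, p(49)=173525, p(50)=204226, p(51)=239943, p(52)=281589, p(53)=329931, p(54)=386155, p(55)=451276, p(56)=526823, p(57)=614154, p(58)=715220, p(59)=831820, p(60)=966467, p(61)=1121505, p(62)=1300156, p(63)=1505499, p(64)=1741630, p(65)=2012558, p(66)=2323520, p(67)=2679689, p(68)=3087735, p(69)=3554345, p(70)=4087968, p(71)=4697205, p(72)=5392783, p(73)=6185689, p(74)=7089500, p(75)=8118264, p(76)=9289091, p(77)=10619863, p(78)=12132164, p(79)=13848650, p(80)=15796476, p(81)=18004327, p(82)=20506255, p(83)=23338469, p(84)=26543660, p(85)=30167357, p(86)=34262962, p(87)=38887673, p(88)=44108109, p(89)=49995925, p(90)=56634173, p(91)=64112359, p(92)=72533807, p(93)=82010177, p(94)=92669720, p(95)=104651419, p(96)=118114304, p(97)=133230930, p(98)=150198136, p(99)=169229875, p(100)=190569292, p(101)=214481126, p(102)=241265379, p(103)=271248950, p(104)=304801365, p(105)=342325709, p(106)=384276336, p(107)=431149389, p(108)=483502844, p(109)=541946240, p(110)=607163746, p(111)=679903203, p(112)=761002156, p(113)=851376628, p(114)=952050665, p(115)=1064144451, p(116)=1188908248, p(117)=1327710076, p(118)=1482074143, p(119)=1653668665, p(120)=1844349560, p(121)=2056148051, p(122)=2291320912, p(123)=2552338241, p(124)=2841940500, p(125)=3163127352, p(126)=3519222692, p(127)=3913864295, p(128)=4351078600, p(129)=4835271870, p(130)=5371315400, p(131)=5964539504, p(132)=6620830889, p(133)=7346629512, p(134)=8149040695, p(135)=9035836076, p(136)=10015581680, p(137)=11097645016, p(138)=12292341831, p(139)=13610949895, p(140)=15065878135, p(141)=16670689208, p(142)=18440293320, p(143)=20390982757, p(144)=22540654445, p(145)=24908858009, p(146)=27517052599, p(147)=30388671978, p(148)=33549419497, p(149)=37027355200, p(150)=40853235313.
Final step: p(151) = p(150) + p(149) - p(146) - p(144) + p(139) + p(136) - p(129) - p(125) + p(116) + p(111) - p(100) - p(94) + p(81) + p(74) - p(59) - p(51) + p(34) + p(25) - p(6)
= 40853235313 + 37027355200 - 27517052599 - 22540654445 + 13610949895 + 10015581680 - 4835271870 - 3163127352 + 1188908248 + 679903203 - 190569292 - 92669720 + 18004327 + 7089500 - 831820 - 239943 + 12310 + 1958 - 11
= 45060624582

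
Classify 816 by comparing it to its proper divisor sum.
abundant

Proper divisors of 816: sum = 1 + 2 + 3 + 4 + 6 + 8 + 12 + 16 + ... + 136 + 204 + 272 + 408 (19 divisors) = 1416
Since 1416 > 816, 816 is abundant.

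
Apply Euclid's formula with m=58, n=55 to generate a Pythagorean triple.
(339, 6380, 6389)

Euclid's formula: a = m² - n², b = 2mn, c = m² + n²
m = 58, n = 55
a = 58² - 55² = 3364 - 3025 = 339
b = 2 × 58 × 55 = 6380
c = 58² + 55² = 3364 + 3025 = 6389
Verification: 339² + 6380² = 114921 + 40704400 = 40819321 = 6389² ✓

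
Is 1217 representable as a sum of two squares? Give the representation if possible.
16² + 31² (a=16, b=31)

Factorization: 1217 = 1217
By Fermat: n is sum of two squares iff every prime p ≡ 3 (mod 4) appears to even power.
All primes ≡ 3 (mod 4) appear to even power.
Search a = 0, 1, 2, … for 1217 - a² a perfect square: first hit at a = 16: 1217 - 256 = 961 = 31².
1217 = 16² + 31² = 256 + 961 ✓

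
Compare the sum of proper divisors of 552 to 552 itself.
abundant

Proper divisors of 552: sum = 1 + 2 + 3 + 4 + 6 + 8 + 12 + 23 + 24 + 46 + 69 + 92 + 138 + 184 + 276 = 888
Since 888 > 552, 552 is abundant.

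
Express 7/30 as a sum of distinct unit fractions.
1/5 + 1/30

Greedy algorithm:
7/30: ceiling(30/7) = 5, use 1/5
1/30: ceiling(30/1) = 30, use 1/30
Result: 7/30 = 1/5 + 1/30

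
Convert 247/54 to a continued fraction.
[4; 1, 1, 2, 1, 7]

Euclidean algorithm steps:
247 = 4 × 54 + 31
54 = 1 × 31 + 23
31 = 1 × 23 + 8
23 = 2 × 8 + 7
8 = 1 × 7 + 1
7 = 7 × 1 + 0
Continued fraction: [4; 1, 1, 2, 1, 7]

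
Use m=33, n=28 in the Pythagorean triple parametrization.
(305, 1848, 1873)

Euclid's formula: a = m² - n², b = 2mn, c = m² + n²
m = 33, n = 28
a = 33² - 28² = 1089 - 784 = 305
b = 2 × 33 × 28 = 1848
c = 33² + 28² = 1089 + 784 = 1873
Verification: 305² + 1848² = 93025 + 3415104 = 3508129 = 1873² ✓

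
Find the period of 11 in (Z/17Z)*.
16

17 is prime, so ord(11) divides φ(17) = 16.
Divisors of 16: 1, 2, 4, 8, 16.
Repeated squaring: 11^1 ≡ 11, 11^2 ≡ 2, 11^4 ≡ 4, 11^8 ≡ 16, 11^16 ≡ 1 (mod 17).
Test 11^d mod 17 for each divisor d in increasing order:
11^1 ≡ 11
11^2 ≡ 2
11^4 ≡ 4
11^8 ≡ 16
11^16 ≡ 1  ← first divisor giving 1
The order is 16.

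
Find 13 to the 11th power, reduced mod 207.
70

Repeated squaring. Binary of 11 = 1011.
13^1 ≡ 13 (mod 207); 13^2 ≡ 169 (mod 207); 13^4 ≡ 202 (mod 207); 13^8 ≡ 25 (mod 207)
13^11 = 13^1 × 13^2 × 13^8 ≡ 70 (mod 207)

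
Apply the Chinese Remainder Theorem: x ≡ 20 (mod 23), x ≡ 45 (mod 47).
1032

Using Chinese Remainder Theorem:
M = 23 × 47 = 1081
M1 = 47, M2 = 23
y1 = 47^(-1) mod 23 = 1
y2 = 23^(-1) mod 47 = 45
x = (20×47×1 + 45×23×45) mod 1081 = 1032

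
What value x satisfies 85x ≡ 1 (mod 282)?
73

gcd(85, 282) = 1, so the inverse exists.
Extended Euclidean algorithm on (282, 85):
282 = 3 × 85 + 27  ⟹  27 = (1)·282 + (-3)·85
85 = 3 × 27 + 4  ⟹  4 = (-3)·282 + (10)·85
27 = 6 × 4 + 3  ⟹  3 = (19)·282 + (-63)·85
4 = 1 × 3 + 1  ⟹  1 = (-22)·282 + (73)·85
So (73)·85 ≡ 1 (mod 282), i.e. 85^(-1) ≡ 73 (mod 282).
Check: 85 × 73 = 6205 ≡ 1 (mod 282)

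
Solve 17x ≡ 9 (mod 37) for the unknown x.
x ≡ 31 (mod 37)

gcd(17, 37) = 1, which divides 9, so solutions exist.
Find 17^(-1) mod 37 by the extended Euclidean algorithm:
37 = 2 × 17 + 3  ⟹  3 = (1)·37 + (-2)·17
17 = 5 × 3 + 2  ⟹  2 = (-5)·37 + (11)·17
3 = 1 × 2 + 1  ⟹  1 = (6)·37 + (-13)·17
So (-13)·17 ≡ 1 (mod 37), i.e. 17^(-1) ≡ -13 ≡ 24 (mod 37).
x ≡ 24 × 9 = 216 ≡ 31 (mod 37).
Check: 17 × 31 = 527 ≡ 9 (mod 37).
Unique solution: x ≡ 31 (mod 37)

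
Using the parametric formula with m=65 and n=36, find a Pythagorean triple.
(2929, 4680, 5521)

Euclid's formula: a = m² - n², b = 2mn, c = m² + n²
m = 65, n = 36
a = 65² - 36² = 4225 - 1296 = 2929
b = 2 × 65 × 36 = 4680
c = 65² + 36² = 4225 + 1296 = 5521
Verification: 2929² + 4680² = 8579041 + 21902400 = 30481441 = 5521² ✓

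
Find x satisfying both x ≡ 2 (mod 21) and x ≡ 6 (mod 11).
149

Using Chinese Remainder Theorem:
M = 21 × 11 = 231
M1 = 11, M2 = 21
y1 = 11^(-1) mod 21 = 2
y2 = 21^(-1) mod 11 = 10
x = (2×11×2 + 6×21×10) mod 231 = 149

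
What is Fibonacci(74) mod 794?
355

Matrix identity: Q^n = [[F_(n+1), F_n], [F_n, F_(n-1)]] with Q = [[1,1],[1,0]].
n = 74 = 1001010₂. Square-and-multiply, entries mod 794:
Q^1 = [[1,1],[1,0]]
Q^2 = (Q^1)² = [[2,1],[1,1]]
Q^4 = (Q^2)² = [[5,3],[3,2]]
Q^9 = (Q^4)²·Q = [[55,34],[34,21]]
Q^18 = (Q^9)² = [[211,202],[202,9]]
Q^37 = (Q^18)²·Q = [[343,367],[367,770]]
Q^74 = (Q^37)² = [[640,355],[355,285]]
F_74 mod 794 = Q^74[0][1] = 355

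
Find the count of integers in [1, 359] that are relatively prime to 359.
358

359 = 359
φ(n) = n × ∏(1 - 1/p) for each prime p dividing n
φ(359) = 359 × (1 - 1/359) = 358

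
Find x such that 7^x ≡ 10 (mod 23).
21

Baby-step giant-step with step n = ⌈√23⌉ = 5.
Baby steps 7^j mod 23 (j:value) for j=0..4: 0:1, 1:7, 2:3, 3:21, 4:9.
Giant-step multiplier: 7^(-5) ≡ 7^(22-5) = 7^17 ≡ 19 (mod 23).
Giant steps γ_i = 10·19^i mod 23: γ_0=10, γ_1=6, γ_2=22, γ_3=4, γ_4=7 (in table at j=1).
x = i·n + j = 4·5 + 1 = 21.
Check: 7^21 ≡ 10 (mod 23).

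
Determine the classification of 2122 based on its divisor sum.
deficient

Proper divisors of 2122: sum = 1 + 2 + 1061 = 1064
Since 1064 < 2122, 2122 is deficient.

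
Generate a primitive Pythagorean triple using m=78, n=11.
(5963, 1716, 6205)

Euclid's formula: a = m² - n², b = 2mn, c = m² + n²
m = 78, n = 11
a = 78² - 11² = 6084 - 121 = 5963
b = 2 × 78 × 11 = 1716
c = 78² + 11² = 6084 + 121 = 6205
Verification: 5963² + 1716² = 35557369 + 2944656 = 38502025 = 6205² ✓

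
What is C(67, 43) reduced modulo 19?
15

Using Lucas' theorem:
Write n=67 and k=43 in base 19:
n in base 19: [3, 10]
k in base 19: [2, 5]
C(67,43) mod 19 = ∏ C(n_i, k_i) mod 19
Digit binomials (mod 19): C(3,2) = 3; C(10,5) = 252 ≡ 5
Product: 3 × 5 = 15 ≡ 15 (mod 19)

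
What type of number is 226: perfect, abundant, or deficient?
deficient

Proper divisors of 226: sum = 1 + 2 + 113 = 116
Since 116 < 226, 226 is deficient.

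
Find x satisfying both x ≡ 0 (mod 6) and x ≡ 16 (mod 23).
108

Using Chinese Remainder Theorem:
M = 6 × 23 = 138
M1 = 23, M2 = 6
y1 = 23^(-1) mod 6 = 5
y2 = 6^(-1) mod 23 = 4
x = (0×23×5 + 16×6×4) mod 138 = 108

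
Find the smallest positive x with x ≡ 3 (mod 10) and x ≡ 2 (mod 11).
13

Using Chinese Remainder Theorem:
M = 10 × 11 = 110
M1 = 11, M2 = 10
y1 = 11^(-1) mod 10 = 1
y2 = 10^(-1) mod 11 = 10
x = (3×11×1 + 2×10×10) mod 110 = 13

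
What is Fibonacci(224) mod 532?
21

Matrix identity: Q^n = [[F_(n+1), F_n], [F_n, F_(n-1)]] with Q = [[1,1],[1,0]].
n = 224 = 11100000₂. Square-and-multiply, entries mod 532:
Q^1 = [[1,1],[1,0]]
Q^3 = (Q^1)²·Q = [[3,2],[2,1]]
Q^7 = (Q^3)²·Q = [[21,13],[13,8]]
Q^14 = (Q^7)² = [[78,377],[377,233]]
Q^28 = (Q^14)² = [[317,207],[207,110]]
Q^56 = (Q^28)² = [[230,77],[77,153]]
Q^112 = (Q^56)² = [[309,231],[231,78]]
Q^224 = (Q^112)² = [[414,21],[21,393]]
F_224 mod 532 = Q^224[0][1] = 21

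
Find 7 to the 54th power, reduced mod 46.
13

Repeated squaring. Binary of 54 = 110110.
7^1 ≡ 7 (mod 46); 7^2 ≡ 3 (mod 46); 7^4 ≡ 9 (mod 46); 7^8 ≡ 35 (mod 46); 7^16 ≡ 29 (mod 46); 7^32 ≡ 13 (mod 46)
7^54 = 7^2 × 7^4 × 7^16 × 7^32 ≡ 13 (mod 46)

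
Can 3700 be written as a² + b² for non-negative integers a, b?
10² + 60² (a=10, b=60)

Factorization: 3700 = 2^2 × 5^2 × 37
By Fermat: n is sum of two squares iff every prime p ≡ 3 (mod 4) appears to even power.
All primes ≡ 3 (mod 4) appear to even power.
Search a = 0, 1, 2, … for 3700 - a² a perfect square: first hit at a = 10: 3700 - 100 = 3600 = 60².
3700 = 10² + 60² = 100 + 3600 ✓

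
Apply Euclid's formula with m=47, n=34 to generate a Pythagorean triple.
(1053, 3196, 3365)

Euclid's formula: a = m² - n², b = 2mn, c = m² + n²
m = 47, n = 34
a = 47² - 34² = 2209 - 1156 = 1053
b = 2 × 47 × 34 = 3196
c = 47² + 34² = 2209 + 1156 = 3365
Verification: 1053² + 3196² = 1108809 + 10214416 = 11323225 = 3365² ✓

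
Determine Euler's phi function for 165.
80

165 = 3 × 5 × 11
φ(n) = n × ∏(1 - 1/p) for each prime p dividing n
φ(165) = 165 × (1 - 1/3) × (1 - 1/5) × (1 - 1/11) = 80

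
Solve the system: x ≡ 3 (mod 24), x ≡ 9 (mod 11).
75

Using Chinese Remainder Theorem:
M = 24 × 11 = 264
M1 = 11, M2 = 24
y1 = 11^(-1) mod 24 = 11
y2 = 24^(-1) mod 11 = 6
x = (3×11×11 + 9×24×6) mod 264 = 75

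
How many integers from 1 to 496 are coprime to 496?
240

496 = 2^4 × 31
φ(n) = n × ∏(1 - 1/p) for each prime p dividing n
φ(496) = 496 × (1 - 1/2) × (1 - 1/31) = 240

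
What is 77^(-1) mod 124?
29

gcd(77, 124) = 1, so the inverse exists.
Extended Euclidean algorithm on (124, 77):
124 = 1 × 77 + 47  ⟹  47 = (1)·124 + (-1)·77
77 = 1 × 47 + 30  ⟹  30 = (-1)·124 + (2)·77
47 = 1 × 30 + 17  ⟹  17 = (2)·124 + (-3)·77
30 = 1 × 17 + 13  ⟹  13 = (-3)·124 + (5)·77
17 = 1 × 13 + 4  ⟹  4 = (5)·124 + (-8)·77
13 = 3 × 4 + 1  ⟹  1 = (-18)·124 + (29)·77
So (29)·77 ≡ 1 (mod 124), i.e. 77^(-1) ≡ 29 (mod 124).
Check: 77 × 29 = 2233 ≡ 1 (mod 124)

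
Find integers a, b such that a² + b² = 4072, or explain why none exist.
34² + 54² (a=34, b=54)

Factorization: 4072 = 2^3 × 509
By Fermat: n is sum of two squares iff every prime p ≡ 3 (mod 4) appears to even power.
All primes ≡ 3 (mod 4) appear to even power.
Search a = 0, 1, 2, … for 4072 - a² a perfect square: first hit at a = 34: 4072 - 1156 = 2916 = 54².
4072 = 34² + 54² = 1156 + 2916 ✓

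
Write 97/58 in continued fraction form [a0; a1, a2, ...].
[1; 1, 2, 19]

Euclidean algorithm steps:
97 = 1 × 58 + 39
58 = 1 × 39 + 19
39 = 2 × 19 + 1
19 = 19 × 1 + 0
Continued fraction: [1; 1, 2, 19]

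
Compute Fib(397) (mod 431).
291

Matrix identity: Q^n = [[F_(n+1), F_n], [F_n, F_(n-1)]] with Q = [[1,1],[1,0]].
n = 397 = 110001101₂. Square-and-multiply, entries mod 431:
Q^1 = [[1,1],[1,0]]
Q^3 = (Q^1)²·Q = [[3,2],[2,1]]
Q^6 = (Q^3)² = [[13,8],[8,5]]
Q^12 = (Q^6)² = [[233,144],[144,89]]
Q^24 = (Q^12)² = [[31,251],[251,211]]
Q^49 = (Q^24)²·Q = [[145,174],[174,402]]
Q^99 = (Q^49)²·Q = [[370,12],[12,358]]
Q^198 = (Q^99)² = [[417,116],[116,301]]
Q^397 = (Q^198)²·Q = [[396,291],[291,105]]
F_397 mod 431 = Q^397[0][1] = 291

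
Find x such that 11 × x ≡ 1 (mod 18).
5

gcd(11, 18) = 1, so the inverse exists.
Extended Euclidean algorithm on (18, 11):
18 = 1 × 11 + 7  ⟹  7 = (1)·18 + (-1)·11
11 = 1 × 7 + 4  ⟹  4 = (-1)·18 + (2)·11
7 = 1 × 4 + 3  ⟹  3 = (2)·18 + (-3)·11
4 = 1 × 3 + 1  ⟹  1 = (-3)·18 + (5)·11
So (5)·11 ≡ 1 (mod 18), i.e. 11^(-1) ≡ 5 (mod 18).
Check: 11 × 5 = 55 ≡ 1 (mod 18)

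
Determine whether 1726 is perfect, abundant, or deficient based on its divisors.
deficient

Proper divisors of 1726: sum = 1 + 2 + 863 = 866
Since 866 < 1726, 1726 is deficient.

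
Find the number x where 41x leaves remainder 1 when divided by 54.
29

gcd(41, 54) = 1, so the inverse exists.
Extended Euclidean algorithm on (54, 41):
54 = 1 × 41 + 13  ⟹  13 = (1)·54 + (-1)·41
41 = 3 × 13 + 2  ⟹  2 = (-3)·54 + (4)·41
13 = 6 × 2 + 1  ⟹  1 = (19)·54 + (-25)·41
So (-25)·41 ≡ 1 (mod 54), i.e. 41^(-1) ≡ -25 ≡ 29 (mod 54).
Check: 41 × 29 = 1189 ≡ 1 (mod 54)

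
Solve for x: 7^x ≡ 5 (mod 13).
3

Baby-step giant-step with step n = ⌈√13⌉ = 4.
Baby steps 7^j mod 13 (j:value) for j=0..3: 0:1, 1:7, 2:10, 3:5.
h = 5 is already in the table at j=3, so x = 3.
Check: 7^3 ≡ 5 (mod 13).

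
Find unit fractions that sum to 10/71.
1/8 + 1/64 + 1/4544

Greedy algorithm:
10/71: ceiling(71/10) = 8, use 1/8
9/568: ceiling(568/9) = 64, use 1/64
1/4544: ceiling(4544/1) = 4544, use 1/4544
Result: 10/71 = 1/8 + 1/64 + 1/4544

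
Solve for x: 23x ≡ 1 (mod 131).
57

gcd(23, 131) = 1, so the inverse exists.
Extended Euclidean algorithm on (131, 23):
131 = 5 × 23 + 16  ⟹  16 = (1)·131 + (-5)·23
23 = 1 × 16 + 7  ⟹  7 = (-1)·131 + (6)·23
16 = 2 × 7 + 2  ⟹  2 = (3)·131 + (-17)·23
7 = 3 × 2 + 1  ⟹  1 = (-10)·131 + (57)·23
So (57)·23 ≡ 1 (mod 131), i.e. 23^(-1) ≡ 57 (mod 131).
Check: 23 × 57 = 1311 ≡ 1 (mod 131)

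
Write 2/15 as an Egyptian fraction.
1/8 + 1/120

Greedy algorithm:
2/15: ceiling(15/2) = 8, use 1/8
1/120: ceiling(120/1) = 120, use 1/120
Result: 2/15 = 1/8 + 1/120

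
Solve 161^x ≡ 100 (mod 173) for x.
68

Baby-step giant-step with step n = ⌈√173⌉ = 14.
Baby steps 161^j mod 173 (j:value) for j=0..13: 0:1, 1:161, 2:144, 3:2, 4:149, 5:115, 6:4, 7:125, 8:57, 9:8, 10:77, 11:114, 12:16, 13:154.
Giant-step multiplier: 161^(-14) ≡ 161^(172-14) = 161^158 ≡ 151 (mod 173).
Giant steps γ_i = 100·151^i mod 173: γ_0=100, γ_1=49, γ_2=133, γ_3=15, γ_4=16 (in table at j=12).
x = i·n + j = 4·14 + 12 = 68.
Check: 161^68 ≡ 100 (mod 173).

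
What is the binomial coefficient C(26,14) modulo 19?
0

Using Lucas' theorem:
Write n=26 and k=14 in base 19:
n in base 19: [1, 7]
k in base 19: [0, 14]
C(26,14) mod 19 = ∏ C(n_i, k_i) mod 19
Digit binomials (mod 19): C(1,0) = 1; C(7,14) = 0 (k_i > n_i)
Product: 1 × 0 = 0 ≡ 0 (mod 19)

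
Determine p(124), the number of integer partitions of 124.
2841940500

p(n) counts ways to write n as a sum of positive integers (order ignored).
Euler's pentagonal recurrence: p(k) = p(k-1) + p(k-2) - p(k-5) - p(k-7) + p(k-12) + p(k-15) - ... (offsets j(3j∓1)/2, signs ++--, p(0)=1, p(<0)=0).
DP table for k = 0..123: p(0)=1, p(1)=1, p(2)=2, p(3)=3, p(4)=5, p(5)=7, p(6)=11, p(7)=15, p(8)=22, p(9)=30, p(10)=42, p(11)=56, p(12)=77, p(13)=101, p(14)=135, p(15)=176, p(16)=231, p(17)=297, p(18)=385, p(19)=490, p(20)=627, p(21)=792, p(22)=1002, p(23)=1255, p(24)=1575, p(25)=1958, p(26)=2436, p(27)=3010, p(28)=3718, p(29)=4565, p(30)=5604, p(31)=6842, p(32)=8349, p(33)=10143, p(34)=12310, p(35)=14883, p(36)=17977, p(37)=21637, p(38)=26015, p(39)=31185, p(40)=37338, p(41)=44583, p(42)=53174, p(43)=63261, p(44)=75175, p(45)=89134, p(46)=105558, p(47)=124754, p(48)=147273, p(49)=173525, p(50)=204226, p(51)=239943, p(52)=281589, p(53)=329931, p(54)=386155, p(55)=451276, p(56)=526823, p(57)=614154, p(58)=715220, p(59)=831820, p(60)=966467, p(61)=1121505, p(62)=1300156, p(63)=1505499, p(64)=1741630, p(65)=2012558, p(66)=2323520, p(67)=2679689, p(68)=3087735, p(69)=3554345, p(70)=4087968, p(71)=4697205, p(72)=5392783, p(73)=6185689, p(74)=7089500, p(75)=8118264, p(76)=9289091, p(77)=10619863, p(78)=12132164, p(79)=13848650, p(80)=15796476, p(81)=18004327, p(82)=20506255, p(83)=23338469, p(84)=26543660, p(85)=30167357, p(86)=34262962, p(87)=38887673, p(88)=44108109, p(89)=49995925, p(90)=56634173, p(91)=64112359, p(92)=72533807, p(93)=82010177, p(94)=92669720, p(95)=104651419, p(96)=118114304, p(97)=133230930, p(98)=150198136, p(99)=169229875, p(100)=190569292, p(101)=214481126, p(102)=241265379, p(103)=271248950, p(104)=304801365, p(105)=342325709, p(106)=384276336, p(107)=431149389, p(108)=483502844, p(109)=541946240, p(110)=607163746, p(111)=679903203, p(112)=761002156, p(113)=851376628, p(114)=952050665, p(115)=1064144451, p(116)=1188908248, p(117)=1327710076, p(118)=1482074143, p(119)=1653668665, p(120)=1844349560, p(121)=2056148051, p(122)=2291320912, p(123)=2552338241.
Final step: p(124) = p(123) + p(122) - p(119) - p(117) + p(112) + p(109) - p(102) - p(98) + p(89) + p(84) - p(73) - p(67) + p(54) + p(47) - p(32) - p(24) + p(7)
= 2552338241 + 2291320912 - 1653668665 - 1327710076 + 761002156 + 541946240 - 241265379 - 150198136 + 49995925 + 26543660 - 6185689 - 2679689 + 386155 + 124754 - 8349 - 1575 + 15
= 2841940500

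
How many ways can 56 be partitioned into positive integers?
526823

p(n) counts ways to write n as a sum of positive integers (order ignored).
Euler's pentagonal recurrence: p(k) = p(k-1) + p(k-2) - p(k-5) - p(k-7) + p(k-12) + p(k-15) - ... (offsets j(3j∓1)/2, signs ++--, p(0)=1, p(<0)=0).
DP table for k = 0..55: p(0)=1, p(1)=1, p(2)=2, p(3)=3, p(4)=5, p(5)=7, p(6)=11, p(7)=15, p(8)=22, p(9)=30, p(10)=42, p(11)=56, p(12)=77, p(13)=101, p(14)=135, p(15)=176, p(16)=231, p(17)=297, p(18)=385, p(19)=490, p(20)=627, p(21)=792, p(22)=1002, p(23)=1255, p(24)=1575, p(25)=1958, p(26)=2436, p(27)=3010, p(28)=3718, p(29)=4565, p(30)=5604, p(31)=6842, p(32)=8349, p(33)=10143, p(34)=12310, p(35)=14883, p(36)=17977, p(37)=21637, p(38)=26015, p(39)=31185, p(40)=37338, p(41)=44583, p(42)=53174, p(43)=63261, p(44)=75175, p(45)=89134, p(46)=105558, p(47)=124754, p(48)=147273, p(49)=173525, p(50)=204226, p(51)=239943, p(52)=281589, p(53)=329931, p(54)=386155, p(55)=451276.
Final step: p(56) = p(55) + p(54) - p(51) - p(49) + p(44) + p(41) - p(34) - p(30) + p(21) + p(16) - p(5)
= 451276 + 386155 - 239943 - 173525 + 75175 + 44583 - 12310 - 5604 + 792 + 231 - 7
= 526823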